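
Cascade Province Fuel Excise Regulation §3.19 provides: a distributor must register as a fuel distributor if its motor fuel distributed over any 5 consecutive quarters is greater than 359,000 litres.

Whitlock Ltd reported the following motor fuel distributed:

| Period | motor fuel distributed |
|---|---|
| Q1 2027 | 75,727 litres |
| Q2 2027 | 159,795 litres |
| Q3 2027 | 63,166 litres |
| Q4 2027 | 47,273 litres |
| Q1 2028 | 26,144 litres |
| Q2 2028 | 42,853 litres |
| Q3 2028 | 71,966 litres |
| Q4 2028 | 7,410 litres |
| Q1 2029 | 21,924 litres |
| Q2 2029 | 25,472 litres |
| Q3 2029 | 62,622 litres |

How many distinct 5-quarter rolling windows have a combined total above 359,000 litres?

Q1 2027–Q1 2028: 75,727 litres + 159,795 litres + 63,166 litres + 47,273 litres + 26,144 litres = 372,105 litres (over)
Q2 2027–Q2 2028: 159,795 litres + 63,166 litres + 47,273 litres + 26,144 litres + 42,853 litres = 339,231 litres (under)
Q3 2027–Q3 2028: 63,166 litres + 47,273 litres + 26,144 litres + 42,853 litres + 71,966 litres = 251,402 litres (under)
Q4 2027–Q4 2028: 47,273 litres + 26,144 litres + 42,853 litres + 71,966 litres + 7,410 litres = 195,646 litres (under)
Q1 2028–Q1 2029: 26,144 litres + 42,853 litres + 71,966 litres + 7,410 litres + 21,924 litres = 170,297 litres (under)
Q2 2028–Q2 2029: 42,853 litres + 71,966 litres + 7,410 litres + 21,924 litres + 25,472 litres = 169,625 litres (under)
Q3 2028–Q3 2029: 71,966 litres + 7,410 litres + 21,924 litres + 25,472 litres + 62,622 litres = 189,394 litres (under)
1 window exceeds the threshold.

1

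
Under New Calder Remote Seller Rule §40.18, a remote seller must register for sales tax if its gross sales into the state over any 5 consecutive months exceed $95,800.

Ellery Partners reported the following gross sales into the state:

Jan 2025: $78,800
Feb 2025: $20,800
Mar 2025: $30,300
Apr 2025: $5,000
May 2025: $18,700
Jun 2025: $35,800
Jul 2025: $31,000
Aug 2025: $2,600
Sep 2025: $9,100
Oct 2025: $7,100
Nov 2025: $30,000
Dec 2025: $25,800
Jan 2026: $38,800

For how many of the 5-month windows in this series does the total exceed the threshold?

5

Jan 2025–May 2025: $78,800 + $20,800 + $30,300 + $5,000 + $18,700 = $153,600 (over)
Feb 2025–Jun 2025: $20,800 + $30,300 + $5,000 + $18,700 + $35,800 = $110,600 (over)
Mar 2025–Jul 2025: $30,300 + $5,000 + $18,700 + $35,800 + $31,000 = $120,800 (over)
Apr 2025–Aug 2025: $5,000 + $18,700 + $35,800 + $31,000 + $2,600 = $93,100 (under)
May 2025–Sep 2025: $18,700 + $35,800 + $31,000 + $2,600 + $9,100 = $97,200 (over)
Jun 2025–Oct 2025: $35,800 + $31,000 + $2,600 + $9,100 + $7,100 = $85,600 (under)
Jul 2025–Nov 2025: $31,000 + $2,600 + $9,100 + $7,100 + $30,000 = $79,800 (under)
Aug 2025–Dec 2025: $2,600 + $9,100 + $7,100 + $30,000 + $25,800 = $74,600 (under)
Sep 2025–Jan 2026: $9,100 + $7,100 + $30,000 + $25,800 + $38,800 = $110,800 (over)
5 windows exceed the threshold.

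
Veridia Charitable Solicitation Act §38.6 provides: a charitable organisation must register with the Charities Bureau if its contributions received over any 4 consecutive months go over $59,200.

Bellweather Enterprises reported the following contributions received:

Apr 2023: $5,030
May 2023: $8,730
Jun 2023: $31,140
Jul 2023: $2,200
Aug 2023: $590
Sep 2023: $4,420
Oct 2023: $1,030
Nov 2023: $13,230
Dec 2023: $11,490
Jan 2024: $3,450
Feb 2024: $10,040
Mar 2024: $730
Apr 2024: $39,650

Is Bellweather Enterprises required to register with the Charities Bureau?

Apr 2023–Jul 2023: $5,030 + $8,730 + $31,140 + $2,200 = $47,100 (under)
May 2023–Aug 2023: $8,730 + $31,140 + $2,200 + $590 = $42,660 (under)
Jun 2023–Sep 2023: $31,140 + $2,200 + $590 + $4,420 = $38,350 (under)
Jul 2023–Oct 2023: $2,200 + $590 + $4,420 + $1,030 = $8,240 (under)
Aug 2023–Nov 2023: $590 + $4,420 + $1,030 + $13,230 = $19,270 (under)
Sep 2023–Dec 2023: $4,420 + $1,030 + $13,230 + $11,490 = $30,170 (under)
Oct 2023–Jan 2024: $1,030 + $13,230 + $11,490 + $3,450 = $29,200 (under)
Nov 2023–Feb 2024: $13,230 + $11,490 + $3,450 + $10,040 = $38,210 (under)
Dec 2023–Mar 2024: $11,490 + $3,450 + $10,040 + $730 = $25,710 (under)
Jan 2024–Apr 2024: $3,450 + $10,040 + $730 + $39,650 = $53,870 (under)
No window exceeds $59,200.

No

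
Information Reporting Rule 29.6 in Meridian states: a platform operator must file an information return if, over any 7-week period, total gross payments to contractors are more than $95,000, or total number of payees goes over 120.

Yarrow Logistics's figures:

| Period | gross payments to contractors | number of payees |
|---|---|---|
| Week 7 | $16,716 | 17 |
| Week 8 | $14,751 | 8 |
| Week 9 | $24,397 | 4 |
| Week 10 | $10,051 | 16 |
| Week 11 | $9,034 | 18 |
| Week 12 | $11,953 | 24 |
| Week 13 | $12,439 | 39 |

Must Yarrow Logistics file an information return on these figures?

Total gross payments to contractors: $16,716 + $14,751 + $24,397 + $10,051 + $9,034 + $11,953 + $12,439 = $99,341 (> $95,000).
Total number of payees: 17 + 8 + 4 + 16 + 18 + 24 + 39 = 126 (> 120).
The test is 'or': at least one threshold is exceeded.

Yes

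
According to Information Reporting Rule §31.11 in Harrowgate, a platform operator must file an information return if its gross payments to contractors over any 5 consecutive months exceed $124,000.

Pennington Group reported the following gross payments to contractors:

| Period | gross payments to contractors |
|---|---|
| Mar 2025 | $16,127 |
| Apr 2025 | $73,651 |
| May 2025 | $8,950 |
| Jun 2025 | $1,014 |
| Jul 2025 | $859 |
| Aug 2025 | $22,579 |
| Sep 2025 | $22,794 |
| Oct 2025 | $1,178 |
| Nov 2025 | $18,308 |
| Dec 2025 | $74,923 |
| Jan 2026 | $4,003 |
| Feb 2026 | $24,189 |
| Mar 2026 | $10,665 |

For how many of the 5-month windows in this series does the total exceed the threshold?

Mar 2025–Jul 2025: $16,127 + $73,651 + $8,950 + $1,014 + $859 = $100,601 (under)
Apr 2025–Aug 2025: $73,651 + $8,950 + $1,014 + $859 + $22,579 = $107,053 (under)
May 2025–Sep 2025: $8,950 + $1,014 + $859 + $22,579 + $22,794 = $56,196 (under)
Jun 2025–Oct 2025: $1,014 + $859 + $22,579 + $22,794 + $1,178 = $48,424 (under)
Jul 2025–Nov 2025: $859 + $22,579 + $22,794 + $1,178 + $18,308 = $65,718 (under)
Aug 2025–Dec 2025: $22,579 + $22,794 + $1,178 + $18,308 + $74,923 = $139,782 (over)
Sep 2025–Jan 2026: $22,794 + $1,178 + $18,308 + $74,923 + $4,003 = $121,206 (under)
Oct 2025–Feb 2026: $1,178 + $18,308 + $74,923 + $4,003 + $24,189 = $122,601 (under)
Nov 2025–Mar 2026: $18,308 + $74,923 + $4,003 + $24,189 + $10,665 = $132,088 (over)
2 windows exceed the threshold.

2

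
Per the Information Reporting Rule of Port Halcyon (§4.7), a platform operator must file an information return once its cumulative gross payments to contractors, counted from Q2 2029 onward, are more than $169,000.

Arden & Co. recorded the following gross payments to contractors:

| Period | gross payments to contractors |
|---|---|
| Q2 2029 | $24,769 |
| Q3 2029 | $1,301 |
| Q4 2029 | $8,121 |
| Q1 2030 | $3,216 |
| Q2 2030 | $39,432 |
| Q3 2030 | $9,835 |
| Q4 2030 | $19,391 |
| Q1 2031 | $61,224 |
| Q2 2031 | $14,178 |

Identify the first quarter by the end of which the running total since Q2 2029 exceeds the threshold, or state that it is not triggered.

Through Q2 2029: $24,769
Through Q3 2029: $26,070
Through Q4 2029: $34,191
Through Q1 2030: $37,407
Through Q2 2030: $76,839
Through Q3 2030: $86,674
Through Q4 2030: $106,065
Through Q1 2031: $167,289
Through Q2 2031: $181,467 ← exceeds threshold

Q2 2031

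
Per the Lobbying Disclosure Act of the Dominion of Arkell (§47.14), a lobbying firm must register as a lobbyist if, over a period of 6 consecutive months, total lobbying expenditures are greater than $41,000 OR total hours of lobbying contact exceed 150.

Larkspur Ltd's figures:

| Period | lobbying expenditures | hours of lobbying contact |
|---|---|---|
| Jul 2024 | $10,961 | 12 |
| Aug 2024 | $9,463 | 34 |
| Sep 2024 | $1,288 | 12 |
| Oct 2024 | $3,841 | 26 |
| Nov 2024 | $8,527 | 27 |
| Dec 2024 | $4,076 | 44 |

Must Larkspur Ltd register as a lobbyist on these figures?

Yes

Total lobbying expenditures: $10,961 + $9,463 + $1,288 + $3,841 + $8,527 + $4,076 = $38,156 (≤ $41,000).
Total hours of lobbying contact: 12 + 34 + 12 + 26 + 27 + 44 = 155 (> 150).
The test is 'or': at least one threshold is exceeded.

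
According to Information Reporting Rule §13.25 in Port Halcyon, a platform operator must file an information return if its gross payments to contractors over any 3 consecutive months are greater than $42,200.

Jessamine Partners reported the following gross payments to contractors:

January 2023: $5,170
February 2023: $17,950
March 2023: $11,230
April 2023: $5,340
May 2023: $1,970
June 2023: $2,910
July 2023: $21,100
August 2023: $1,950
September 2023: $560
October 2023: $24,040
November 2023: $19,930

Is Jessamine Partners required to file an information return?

Yes

January 2023–March 2023: $5,170 + $17,950 + $11,230 = $34,350 (under)
February 2023–April 2023: $17,950 + $11,230 + $5,340 = $34,520 (under)
March 2023–May 2023: $11,230 + $5,340 + $1,970 = $18,540 (under)
April 2023–June 2023: $5,340 + $1,970 + $2,910 = $10,220 (under)
May 2023–July 2023: $1,970 + $2,910 + $21,100 = $25,980 (under)
June 2023–August 2023: $2,910 + $21,100 + $1,950 = $25,960 (under)
July 2023–September 2023: $21,100 + $1,950 + $560 = $23,610 (under)
August 2023–October 2023: $1,950 + $560 + $24,040 = $26,550 (under)
September 2023–November 2023: $560 + $24,040 + $19,930 = $44,530 (over)
At least one window exceeds $42,200.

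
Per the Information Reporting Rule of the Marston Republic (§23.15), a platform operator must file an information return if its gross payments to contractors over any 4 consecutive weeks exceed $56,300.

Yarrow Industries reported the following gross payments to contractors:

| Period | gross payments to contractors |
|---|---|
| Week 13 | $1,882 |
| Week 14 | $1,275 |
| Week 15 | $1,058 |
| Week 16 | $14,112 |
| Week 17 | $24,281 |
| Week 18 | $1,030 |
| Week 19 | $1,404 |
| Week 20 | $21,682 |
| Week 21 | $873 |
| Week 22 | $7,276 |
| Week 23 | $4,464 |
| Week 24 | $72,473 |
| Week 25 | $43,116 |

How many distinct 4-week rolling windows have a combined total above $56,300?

2

Week 13–Week 16: $1,882 + $1,275 + $1,058 + $14,112 = $18,327 (under)
Week 14–Week 17: $1,275 + $1,058 + $14,112 + $24,281 = $40,726 (under)
Week 15–Week 18: $1,058 + $14,112 + $24,281 + $1,030 = $40,481 (under)
Week 16–Week 19: $14,112 + $24,281 + $1,030 + $1,404 = $40,827 (under)
Week 17–Week 20: $24,281 + $1,030 + $1,404 + $21,682 = $48,397 (under)
Week 18–Week 21: $1,030 + $1,404 + $21,682 + $873 = $24,989 (under)
Week 19–Week 22: $1,404 + $21,682 + $873 + $7,276 = $31,235 (under)
Week 20–Week 23: $21,682 + $873 + $7,276 + $4,464 = $34,295 (under)
Week 21–Week 24: $873 + $7,276 + $4,464 + $72,473 = $85,086 (over)
Week 22–Week 25: $7,276 + $4,464 + $72,473 + $43,116 = $127,329 (over)
2 windows exceed the threshold.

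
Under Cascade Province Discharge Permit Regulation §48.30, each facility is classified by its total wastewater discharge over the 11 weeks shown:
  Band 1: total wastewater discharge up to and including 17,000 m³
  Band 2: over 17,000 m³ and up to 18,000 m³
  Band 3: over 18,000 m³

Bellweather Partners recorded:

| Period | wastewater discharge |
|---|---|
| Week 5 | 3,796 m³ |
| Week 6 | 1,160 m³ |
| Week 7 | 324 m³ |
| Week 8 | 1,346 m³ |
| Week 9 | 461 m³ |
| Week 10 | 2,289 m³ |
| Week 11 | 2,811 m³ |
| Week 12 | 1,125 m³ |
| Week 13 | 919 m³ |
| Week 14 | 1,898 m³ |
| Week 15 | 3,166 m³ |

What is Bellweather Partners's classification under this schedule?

Band 3

Total wastewater discharge: 3,796 m³ + 1,160 m³ + 324 m³ + 1,346 m³ + 461 m³ + 2,289 m³ + 2,811 m³ + 1,125 m³ + 919 m³ + 1,898 m³ + 3,166 m³ = 19,295 m³.
19,295 m³ > 18,000 m³, so Band 3 applies.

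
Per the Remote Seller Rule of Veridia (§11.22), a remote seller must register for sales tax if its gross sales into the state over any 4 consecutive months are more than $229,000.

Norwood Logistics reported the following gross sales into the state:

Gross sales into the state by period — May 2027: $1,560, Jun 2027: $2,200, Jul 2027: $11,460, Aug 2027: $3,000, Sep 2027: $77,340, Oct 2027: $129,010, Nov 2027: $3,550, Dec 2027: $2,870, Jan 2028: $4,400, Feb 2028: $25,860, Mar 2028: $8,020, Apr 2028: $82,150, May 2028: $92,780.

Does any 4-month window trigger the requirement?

May 2027–Aug 2027: $1,560 + $2,200 + $11,460 + $3,000 = $18,220 (under)
Jun 2027–Sep 2027: $2,200 + $11,460 + $3,000 + $77,340 = $94,000 (under)
Jul 2027–Oct 2027: $11,460 + $3,000 + $77,340 + $129,010 = $220,810 (under)
Aug 2027–Nov 2027: $3,000 + $77,340 + $129,010 + $3,550 = $212,900 (under)
Sep 2027–Dec 2027: $77,340 + $129,010 + $3,550 + $2,870 = $212,770 (under)
Oct 2027–Jan 2028: $129,010 + $3,550 + $2,870 + $4,400 = $139,830 (under)
Nov 2027–Feb 2028: $3,550 + $2,870 + $4,400 + $25,860 = $36,680 (under)
Dec 2027–Mar 2028: $2,870 + $4,400 + $25,860 + $8,020 = $41,150 (under)
Jan 2028–Apr 2028: $4,400 + $25,860 + $8,020 + $82,150 = $120,430 (under)
Feb 2028–May 2028: $25,860 + $8,020 + $82,150 + $92,780 = $208,810 (under)
No window exceeds $229,000.

No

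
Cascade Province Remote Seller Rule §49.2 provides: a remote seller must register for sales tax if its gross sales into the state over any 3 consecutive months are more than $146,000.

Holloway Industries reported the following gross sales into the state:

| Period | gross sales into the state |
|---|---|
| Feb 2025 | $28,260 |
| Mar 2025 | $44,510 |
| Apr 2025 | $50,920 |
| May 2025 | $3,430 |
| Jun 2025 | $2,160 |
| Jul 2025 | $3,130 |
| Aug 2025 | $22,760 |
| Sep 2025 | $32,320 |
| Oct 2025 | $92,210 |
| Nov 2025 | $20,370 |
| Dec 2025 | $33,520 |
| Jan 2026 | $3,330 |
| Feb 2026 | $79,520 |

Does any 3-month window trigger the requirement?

Feb 2025–Apr 2025: $28,260 + $44,510 + $50,920 = $123,690 (under)
Mar 2025–May 2025: $44,510 + $50,920 + $3,430 = $98,860 (under)
Apr 2025–Jun 2025: $50,920 + $3,430 + $2,160 = $56,510 (under)
May 2025–Jul 2025: $3,430 + $2,160 + $3,130 = $8,720 (under)
Jun 2025–Aug 2025: $2,160 + $3,130 + $22,760 = $28,050 (under)
Jul 2025–Sep 2025: $3,130 + $22,760 + $32,320 = $58,210 (under)
Aug 2025–Oct 2025: $22,760 + $32,320 + $92,210 = $147,290 (over)
Sep 2025–Nov 2025: $32,320 + $92,210 + $20,370 = $144,900 (under)
Oct 2025–Dec 2025: $92,210 + $20,370 + $33,520 = $146,100 (over)
Nov 2025–Jan 2026: $20,370 + $33,520 + $3,330 = $57,220 (under)
Dec 2025–Feb 2026: $33,520 + $3,330 + $79,520 = $116,370 (under)
At least one window exceeds $146,000.

Yes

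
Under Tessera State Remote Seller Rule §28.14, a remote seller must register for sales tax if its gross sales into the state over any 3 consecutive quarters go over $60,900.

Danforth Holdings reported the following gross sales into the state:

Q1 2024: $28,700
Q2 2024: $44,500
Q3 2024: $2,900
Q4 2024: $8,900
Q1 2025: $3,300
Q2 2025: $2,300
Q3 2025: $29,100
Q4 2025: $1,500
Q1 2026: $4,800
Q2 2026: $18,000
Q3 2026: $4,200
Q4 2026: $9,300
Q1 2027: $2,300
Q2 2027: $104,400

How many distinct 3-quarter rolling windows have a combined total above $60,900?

2

Q1 2024–Q3 2024: $28,700 + $44,500 + $2,900 = $76,100 (over)
Q2 2024–Q4 2024: $44,500 + $2,900 + $8,900 = $56,300 (under)
Q3 2024–Q1 2025: $2,900 + $8,900 + $3,300 = $15,100 (under)
Q4 2024–Q2 2025: $8,900 + $3,300 + $2,300 = $14,500 (under)
Q1 2025–Q3 2025: $3,300 + $2,300 + $29,100 = $34,700 (under)
Q2 2025–Q4 2025: $2,300 + $29,100 + $1,500 = $32,900 (under)
Q3 2025–Q1 2026: $29,100 + $1,500 + $4,800 = $35,400 (under)
Q4 2025–Q2 2026: $1,500 + $4,800 + $18,000 = $24,300 (under)
Q1 2026–Q3 2026: $4,800 + $18,000 + $4,200 = $27,000 (under)
Q2 2026–Q4 2026: $18,000 + $4,200 + $9,300 = $31,500 (under)
Q3 2026–Q1 2027: $4,200 + $9,300 + $2,300 = $15,800 (under)
Q4 2026–Q2 2027: $9,300 + $2,300 + $104,400 = $116,000 (over)
2 windows exceed the threshold.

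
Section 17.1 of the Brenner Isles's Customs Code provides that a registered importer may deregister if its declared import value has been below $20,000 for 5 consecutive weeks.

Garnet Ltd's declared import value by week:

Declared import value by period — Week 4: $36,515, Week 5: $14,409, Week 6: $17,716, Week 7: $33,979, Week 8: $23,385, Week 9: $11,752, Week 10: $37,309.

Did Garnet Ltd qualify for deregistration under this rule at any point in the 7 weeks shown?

Weeks below $20,000: Week 5, Week 6, Week 9.
Longest run of consecutive weeks below the threshold: 2.
2 < 5, so Garnet Ltd never became eligible.

No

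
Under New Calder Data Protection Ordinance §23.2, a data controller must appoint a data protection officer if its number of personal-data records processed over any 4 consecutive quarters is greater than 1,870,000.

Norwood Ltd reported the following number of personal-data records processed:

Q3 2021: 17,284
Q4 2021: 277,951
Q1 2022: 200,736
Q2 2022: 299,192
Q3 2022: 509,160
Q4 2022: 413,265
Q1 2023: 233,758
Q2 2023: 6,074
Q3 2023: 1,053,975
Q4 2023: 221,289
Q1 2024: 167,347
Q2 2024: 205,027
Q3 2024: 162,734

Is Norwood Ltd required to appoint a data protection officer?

No

Q3 2021–Q2 2022: 17,284 + 277,951 + 200,736 + 299,192 = 795,163 (under)
Q4 2021–Q3 2022: 277,951 + 200,736 + 299,192 + 509,160 = 1,287,039 (under)
Q1 2022–Q4 2022: 200,736 + 299,192 + 509,160 + 413,265 = 1,422,353 (under)
Q2 2022–Q1 2023: 299,192 + 509,160 + 413,265 + 233,758 = 1,455,375 (under)
Q3 2022–Q2 2023: 509,160 + 413,265 + 233,758 + 6,074 = 1,162,257 (under)
Q4 2022–Q3 2023: 413,265 + 233,758 + 6,074 + 1,053,975 = 1,707,072 (under)
Q1 2023–Q4 2023: 233,758 + 6,074 + 1,053,975 + 221,289 = 1,515,096 (under)
Q2 2023–Q1 2024: 6,074 + 1,053,975 + 221,289 + 167,347 = 1,448,685 (under)
Q3 2023–Q2 2024: 1,053,975 + 221,289 + 167,347 + 205,027 = 1,647,638 (under)
Q4 2023–Q3 2024: 221,289 + 167,347 + 205,027 + 162,734 = 756,397 (under)
No window exceeds 1,870,000.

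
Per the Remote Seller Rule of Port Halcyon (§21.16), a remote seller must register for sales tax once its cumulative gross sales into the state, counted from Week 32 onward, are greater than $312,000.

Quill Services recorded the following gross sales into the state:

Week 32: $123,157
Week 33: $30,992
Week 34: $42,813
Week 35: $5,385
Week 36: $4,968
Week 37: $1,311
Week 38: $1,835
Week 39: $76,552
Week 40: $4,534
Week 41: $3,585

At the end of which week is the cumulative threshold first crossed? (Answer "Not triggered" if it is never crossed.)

Not triggered

Through Week 32: $123,157
Through Week 33: $154,149
Through Week 34: $196,962
Through Week 35: $202,347
Through Week 36: $207,315
Through Week 37: $208,626
Through Week 38: $210,461
Through Week 39: $287,013
Through Week 40: $291,547
Through Week 41: $295,132
Final cumulative total $295,132 ≤ $312,000; the threshold is never exceeded.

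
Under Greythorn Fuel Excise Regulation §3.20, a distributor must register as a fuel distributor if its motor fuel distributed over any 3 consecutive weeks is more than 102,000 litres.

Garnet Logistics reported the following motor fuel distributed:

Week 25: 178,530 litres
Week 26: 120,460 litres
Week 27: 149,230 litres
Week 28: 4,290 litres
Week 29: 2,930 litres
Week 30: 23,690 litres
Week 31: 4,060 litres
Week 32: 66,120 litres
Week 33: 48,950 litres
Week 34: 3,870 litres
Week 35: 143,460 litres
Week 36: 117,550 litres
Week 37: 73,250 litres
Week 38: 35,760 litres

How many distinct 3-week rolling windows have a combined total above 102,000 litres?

Week 25–Week 27: 178,530 litres + 120,460 litres + 149,230 litres = 448,220 litres (over)
Week 26–Week 28: 120,460 litres + 149,230 litres + 4,290 litres = 273,980 litres (over)
Week 27–Week 29: 149,230 litres + 4,290 litres + 2,930 litres = 156,450 litres (over)
Week 28–Week 30: 4,290 litres + 2,930 litres + 23,690 litres = 30,910 litres (under)
Week 29–Week 31: 2,930 litres + 23,690 litres + 4,060 litres = 30,680 litres (under)
Week 30–Week 32: 23,690 litres + 4,060 litres + 66,120 litres = 93,870 litres (under)
Week 31–Week 33: 4,060 litres + 66,120 litres + 48,950 litres = 119,130 litres (over)
Week 32–Week 34: 66,120 litres + 48,950 litres + 3,870 litres = 118,940 litres (over)
Week 33–Week 35: 48,950 litres + 3,870 litres + 143,460 litres = 196,280 litres (over)
Week 34–Week 36: 3,870 litres + 143,460 litres + 117,550 litres = 264,880 litres (over)
Week 35–Week 37: 143,460 litres + 117,550 litres + 73,250 litres = 334,260 litres (over)
Week 36–Week 38: 117,550 litres + 73,250 litres + 35,760 litres = 226,560 litres (over)
9 windows exceed the threshold.

9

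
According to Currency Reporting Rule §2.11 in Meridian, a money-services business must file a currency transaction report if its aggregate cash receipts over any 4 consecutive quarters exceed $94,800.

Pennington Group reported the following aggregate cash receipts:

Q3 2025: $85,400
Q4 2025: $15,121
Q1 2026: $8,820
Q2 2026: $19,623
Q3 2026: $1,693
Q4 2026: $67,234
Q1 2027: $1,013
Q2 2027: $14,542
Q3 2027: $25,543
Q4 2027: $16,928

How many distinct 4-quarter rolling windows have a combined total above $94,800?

Q3 2025–Q2 2026: $85,400 + $15,121 + $8,820 + $19,623 = $128,964 (over)
Q4 2025–Q3 2026: $15,121 + $8,820 + $19,623 + $1,693 = $45,257 (under)
Q1 2026–Q4 2026: $8,820 + $19,623 + $1,693 + $67,234 = $97,370 (over)
Q2 2026–Q1 2027: $19,623 + $1,693 + $67,234 + $1,013 = $89,563 (under)
Q3 2026–Q2 2027: $1,693 + $67,234 + $1,013 + $14,542 = $84,482 (under)
Q4 2026–Q3 2027: $67,234 + $1,013 + $14,542 + $25,543 = $108,332 (over)
Q1 2027–Q4 2027: $1,013 + $14,542 + $25,543 + $16,928 = $58,026 (under)
3 windows exceed the threshold.

3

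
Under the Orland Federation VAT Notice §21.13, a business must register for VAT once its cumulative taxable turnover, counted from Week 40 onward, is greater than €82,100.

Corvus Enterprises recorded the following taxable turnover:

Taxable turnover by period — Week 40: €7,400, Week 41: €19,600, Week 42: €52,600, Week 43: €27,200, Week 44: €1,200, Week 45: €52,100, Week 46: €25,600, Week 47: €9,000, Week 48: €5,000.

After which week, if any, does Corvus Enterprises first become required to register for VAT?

Week 43

Through Week 40: €7,400
Through Week 41: €27,000
Through Week 42: €79,600
Through Week 43: €106,800 ← exceeds threshold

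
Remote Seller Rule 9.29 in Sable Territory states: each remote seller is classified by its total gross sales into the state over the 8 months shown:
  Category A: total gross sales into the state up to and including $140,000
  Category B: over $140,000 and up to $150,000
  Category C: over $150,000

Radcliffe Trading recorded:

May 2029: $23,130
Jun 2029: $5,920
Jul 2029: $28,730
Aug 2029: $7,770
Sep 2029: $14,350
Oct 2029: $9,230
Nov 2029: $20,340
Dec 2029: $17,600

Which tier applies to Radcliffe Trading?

Category A

Total gross sales into the state: $23,130 + $5,920 + $28,730 + $7,770 + $14,350 + $9,230 + $20,340 + $17,600 = $127,070.
$127,070 ≤ $140,000, so Category A applies.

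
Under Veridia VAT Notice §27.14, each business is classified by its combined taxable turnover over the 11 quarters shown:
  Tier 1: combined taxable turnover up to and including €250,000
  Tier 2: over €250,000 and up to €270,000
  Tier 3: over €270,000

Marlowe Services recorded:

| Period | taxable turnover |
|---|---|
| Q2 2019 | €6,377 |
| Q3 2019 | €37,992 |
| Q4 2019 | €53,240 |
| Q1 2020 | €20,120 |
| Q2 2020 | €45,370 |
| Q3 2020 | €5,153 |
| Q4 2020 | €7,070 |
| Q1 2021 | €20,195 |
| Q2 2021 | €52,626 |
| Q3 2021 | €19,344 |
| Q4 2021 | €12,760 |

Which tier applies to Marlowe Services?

Combined taxable turnover: €6,377 + €37,992 + €53,240 + €20,120 + €45,370 + €5,153 + €7,070 + €20,195 + €52,626 + €19,344 + €12,760 = €280,247.
€280,247 > €270,000, so Tier 3 applies.

Tier 3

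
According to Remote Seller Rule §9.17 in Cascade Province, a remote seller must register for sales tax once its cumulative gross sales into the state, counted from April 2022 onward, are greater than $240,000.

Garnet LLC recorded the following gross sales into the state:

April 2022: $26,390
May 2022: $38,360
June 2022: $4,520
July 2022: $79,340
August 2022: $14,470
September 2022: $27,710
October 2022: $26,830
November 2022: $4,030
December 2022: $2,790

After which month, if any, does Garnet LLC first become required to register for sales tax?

Not triggered

Through April 2022: $26,390
Through May 2022: $64,750
Through June 2022: $69,270
Through July 2022: $148,610
Through August 2022: $163,080
Through September 2022: $190,790
Through October 2022: $217,620
Through November 2022: $221,650
Through December 2022: $224,440
Final cumulative total $224,440 ≤ $240,000; the threshold is never exceeded.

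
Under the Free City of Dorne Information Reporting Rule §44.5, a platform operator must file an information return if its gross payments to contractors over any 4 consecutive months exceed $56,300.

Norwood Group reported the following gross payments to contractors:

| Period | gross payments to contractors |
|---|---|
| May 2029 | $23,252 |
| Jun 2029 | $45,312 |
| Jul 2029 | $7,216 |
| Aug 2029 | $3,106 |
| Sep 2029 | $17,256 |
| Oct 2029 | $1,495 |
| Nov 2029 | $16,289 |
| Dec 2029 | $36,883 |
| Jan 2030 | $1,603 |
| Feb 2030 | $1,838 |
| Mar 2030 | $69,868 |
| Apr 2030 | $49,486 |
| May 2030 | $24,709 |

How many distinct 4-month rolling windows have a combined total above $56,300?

May 2029–Aug 2029: $23,252 + $45,312 + $7,216 + $3,106 = $78,886 (over)
Jun 2029–Sep 2029: $45,312 + $7,216 + $3,106 + $17,256 = $72,890 (over)
Jul 2029–Oct 2029: $7,216 + $3,106 + $17,256 + $1,495 = $29,073 (under)
Aug 2029–Nov 2029: $3,106 + $17,256 + $1,495 + $16,289 = $38,146 (under)
Sep 2029–Dec 2029: $17,256 + $1,495 + $16,289 + $36,883 = $71,923 (over)
Oct 2029–Jan 2030: $1,495 + $16,289 + $36,883 + $1,603 = $56,270 (under)
Nov 2029–Feb 2030: $16,289 + $36,883 + $1,603 + $1,838 = $56,613 (over)
Dec 2029–Mar 2030: $36,883 + $1,603 + $1,838 + $69,868 = $110,192 (over)
Jan 2030–Apr 2030: $1,603 + $1,838 + $69,868 + $49,486 = $122,795 (over)
Feb 2030–May 2030: $1,838 + $69,868 + $49,486 + $24,709 = $145,901 (over)
7 windows exceed the threshold.

7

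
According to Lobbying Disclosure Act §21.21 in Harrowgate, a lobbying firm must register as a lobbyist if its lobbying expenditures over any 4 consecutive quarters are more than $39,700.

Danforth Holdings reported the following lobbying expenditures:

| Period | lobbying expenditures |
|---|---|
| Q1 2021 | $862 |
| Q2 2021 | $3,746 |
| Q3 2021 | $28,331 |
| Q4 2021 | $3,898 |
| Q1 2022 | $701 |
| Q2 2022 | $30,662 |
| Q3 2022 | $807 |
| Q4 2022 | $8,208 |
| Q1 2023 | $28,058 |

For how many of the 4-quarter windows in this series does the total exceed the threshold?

Q1 2021–Q4 2021: $862 + $3,746 + $28,331 + $3,898 = $36,837 (under)
Q2 2021–Q1 2022: $3,746 + $28,331 + $3,898 + $701 = $36,676 (under)
Q3 2021–Q2 2022: $28,331 + $3,898 + $701 + $30,662 = $63,592 (over)
Q4 2021–Q3 2022: $3,898 + $701 + $30,662 + $807 = $36,068 (under)
Q1 2022–Q4 2022: $701 + $30,662 + $807 + $8,208 = $40,378 (over)
Q2 2022–Q1 2023: $30,662 + $807 + $8,208 + $28,058 = $67,735 (over)
3 windows exceed the threshold.

3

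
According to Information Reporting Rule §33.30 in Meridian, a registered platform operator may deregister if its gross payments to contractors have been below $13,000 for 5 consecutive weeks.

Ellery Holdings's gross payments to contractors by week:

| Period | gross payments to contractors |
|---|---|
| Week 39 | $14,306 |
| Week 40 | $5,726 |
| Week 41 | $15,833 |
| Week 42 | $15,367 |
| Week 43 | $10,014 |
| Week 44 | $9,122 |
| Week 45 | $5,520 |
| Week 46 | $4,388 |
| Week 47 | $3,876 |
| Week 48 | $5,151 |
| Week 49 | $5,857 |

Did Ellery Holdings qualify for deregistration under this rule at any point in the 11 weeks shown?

Weeks below $13,000: Week 40, Week 43, Week 44, Week 45, Week 46, Week 47, Week 48, Week 49.
Longest run of consecutive weeks below the threshold: 7.
7 ≥ 5, so Ellery Holdings became eligible.

Yes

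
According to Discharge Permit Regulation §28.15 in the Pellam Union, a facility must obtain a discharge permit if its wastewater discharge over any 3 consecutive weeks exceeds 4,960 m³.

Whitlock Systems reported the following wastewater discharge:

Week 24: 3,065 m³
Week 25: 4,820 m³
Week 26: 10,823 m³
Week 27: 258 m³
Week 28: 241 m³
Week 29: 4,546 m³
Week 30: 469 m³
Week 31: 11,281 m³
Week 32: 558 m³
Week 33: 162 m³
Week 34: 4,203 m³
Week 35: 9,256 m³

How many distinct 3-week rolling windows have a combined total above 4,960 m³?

Week 24–Week 26: 3,065 m³ + 4,820 m³ + 10,823 m³ = 18,708 m³ (over)
Week 25–Week 27: 4,820 m³ + 10,823 m³ + 258 m³ = 15,901 m³ (over)
Week 26–Week 28: 10,823 m³ + 258 m³ + 241 m³ = 11,322 m³ (over)
Week 27–Week 29: 258 m³ + 241 m³ + 4,546 m³ = 5,045 m³ (over)
Week 28–Week 30: 241 m³ + 4,546 m³ + 469 m³ = 5,256 m³ (over)
Week 29–Week 31: 4,546 m³ + 469 m³ + 11,281 m³ = 16,296 m³ (over)
Week 30–Week 32: 469 m³ + 11,281 m³ + 558 m³ = 12,308 m³ (over)
Week 31–Week 33: 11,281 m³ + 558 m³ + 162 m³ = 12,001 m³ (over)
Week 32–Week 34: 558 m³ + 162 m³ + 4,203 m³ = 4,923 m³ (under)
Week 33–Week 35: 162 m³ + 4,203 m³ + 9,256 m³ = 13,621 m³ (over)
9 windows exceed the threshold.

9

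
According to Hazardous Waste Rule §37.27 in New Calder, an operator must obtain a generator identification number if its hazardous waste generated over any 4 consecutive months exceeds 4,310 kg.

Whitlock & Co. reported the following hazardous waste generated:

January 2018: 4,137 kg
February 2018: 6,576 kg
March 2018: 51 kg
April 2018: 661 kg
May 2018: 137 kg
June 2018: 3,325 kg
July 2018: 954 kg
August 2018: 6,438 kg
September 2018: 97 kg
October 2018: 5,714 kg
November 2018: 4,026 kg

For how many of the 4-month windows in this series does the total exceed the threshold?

January 2018–April 2018: 4,137 kg + 6,576 kg + 51 kg + 661 kg = 11,425 kg (over)
February 2018–May 2018: 6,576 kg + 51 kg + 661 kg + 137 kg = 7,425 kg (over)
March 2018–June 2018: 51 kg + 661 kg + 137 kg + 3,325 kg = 4,174 kg (under)
April 2018–July 2018: 661 kg + 137 kg + 3,325 kg + 954 kg = 5,077 kg (over)
May 2018–August 2018: 137 kg + 3,325 kg + 954 kg + 6,438 kg = 10,854 kg (over)
June 2018–September 2018: 3,325 kg + 954 kg + 6,438 kg + 97 kg = 10,814 kg (over)
July 2018–October 2018: 954 kg + 6,438 kg + 97 kg + 5,714 kg = 13,203 kg (over)
August 2018–November 2018: 6,438 kg + 97 kg + 5,714 kg + 4,026 kg = 16,275 kg (over)
7 windows exceed the threshold.

7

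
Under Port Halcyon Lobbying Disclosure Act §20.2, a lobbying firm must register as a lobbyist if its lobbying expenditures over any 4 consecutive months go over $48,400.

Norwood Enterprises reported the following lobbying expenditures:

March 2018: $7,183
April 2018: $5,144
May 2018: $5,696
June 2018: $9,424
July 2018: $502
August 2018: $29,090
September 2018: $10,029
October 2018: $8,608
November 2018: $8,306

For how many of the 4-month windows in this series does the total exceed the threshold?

2

March 2018–June 2018: $7,183 + $5,144 + $5,696 + $9,424 = $27,447 (under)
April 2018–July 2018: $5,144 + $5,696 + $9,424 + $502 = $20,766 (under)
May 2018–August 2018: $5,696 + $9,424 + $502 + $29,090 = $44,712 (under)
June 2018–September 2018: $9,424 + $502 + $29,090 + $10,029 = $49,045 (over)
July 2018–October 2018: $502 + $29,090 + $10,029 + $8,608 = $48,229 (under)
August 2018–November 2018: $29,090 + $10,029 + $8,608 + $8,306 = $56,033 (over)
2 windows exceed the threshold.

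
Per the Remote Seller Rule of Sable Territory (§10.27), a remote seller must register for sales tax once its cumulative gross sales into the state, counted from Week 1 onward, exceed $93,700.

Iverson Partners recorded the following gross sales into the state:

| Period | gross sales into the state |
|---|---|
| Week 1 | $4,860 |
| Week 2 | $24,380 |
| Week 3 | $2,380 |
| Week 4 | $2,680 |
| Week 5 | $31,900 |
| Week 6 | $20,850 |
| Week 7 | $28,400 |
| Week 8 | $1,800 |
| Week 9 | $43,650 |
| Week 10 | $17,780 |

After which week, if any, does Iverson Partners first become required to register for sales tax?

Week 7

Through Week 1: $4,860
Through Week 2: $29,240
Through Week 3: $31,620
Through Week 4: $34,300
Through Week 5: $66,200
Through Week 6: $87,050
Through Week 7: $115,450 ← exceeds threshold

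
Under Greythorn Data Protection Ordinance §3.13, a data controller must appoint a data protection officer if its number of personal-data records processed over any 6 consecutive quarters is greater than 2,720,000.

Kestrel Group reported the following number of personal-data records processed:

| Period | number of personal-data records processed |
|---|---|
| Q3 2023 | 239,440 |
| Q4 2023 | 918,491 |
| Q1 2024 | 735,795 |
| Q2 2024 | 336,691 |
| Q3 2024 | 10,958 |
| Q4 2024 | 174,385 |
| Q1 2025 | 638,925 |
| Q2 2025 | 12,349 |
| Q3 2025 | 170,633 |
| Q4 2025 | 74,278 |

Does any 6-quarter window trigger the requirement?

Q3 2023–Q4 2024: 239,440 + 918,491 + 735,795 + 336,691 + 10,958 + 174,385 = 2,415,760 (under)
Q4 2023–Q1 2025: 918,491 + 735,795 + 336,691 + 10,958 + 174,385 + 638,925 = 2,815,245 (over)
Q1 2024–Q2 2025: 735,795 + 336,691 + 10,958 + 174,385 + 638,925 + 12,349 = 1,909,103 (under)
Q2 2024–Q3 2025: 336,691 + 10,958 + 174,385 + 638,925 + 12,349 + 170,633 = 1,343,941 (under)
Q3 2024–Q4 2025: 10,958 + 174,385 + 638,925 + 12,349 + 170,633 + 74,278 = 1,081,528 (under)
At least one window exceeds 2,720,000.

Yes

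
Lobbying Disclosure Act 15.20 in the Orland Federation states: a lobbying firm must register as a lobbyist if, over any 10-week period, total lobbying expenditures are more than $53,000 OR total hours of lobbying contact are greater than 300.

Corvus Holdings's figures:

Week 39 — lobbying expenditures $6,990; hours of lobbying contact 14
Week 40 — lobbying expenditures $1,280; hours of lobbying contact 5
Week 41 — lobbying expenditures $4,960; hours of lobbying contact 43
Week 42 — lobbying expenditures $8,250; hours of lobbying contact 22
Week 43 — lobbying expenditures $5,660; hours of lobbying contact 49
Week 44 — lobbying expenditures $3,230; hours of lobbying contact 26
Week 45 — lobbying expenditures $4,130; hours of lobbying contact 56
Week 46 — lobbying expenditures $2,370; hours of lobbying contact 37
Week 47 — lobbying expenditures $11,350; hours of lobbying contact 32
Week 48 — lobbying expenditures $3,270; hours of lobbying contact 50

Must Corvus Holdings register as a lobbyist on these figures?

Yes

Total lobbying expenditures: $6,990 + $1,280 + $4,960 + $8,250 + $5,660 + $3,230 + $4,130 + $2,370 + $11,350 + $3,270 = $51,490 (≤ $53,000).
Total hours of lobbying contact: 14 + 5 + 43 + 22 + 49 + 26 + 56 + 37 + 32 + 50 = 334 (> 300).
The test is 'or': at least one threshold is exceeded.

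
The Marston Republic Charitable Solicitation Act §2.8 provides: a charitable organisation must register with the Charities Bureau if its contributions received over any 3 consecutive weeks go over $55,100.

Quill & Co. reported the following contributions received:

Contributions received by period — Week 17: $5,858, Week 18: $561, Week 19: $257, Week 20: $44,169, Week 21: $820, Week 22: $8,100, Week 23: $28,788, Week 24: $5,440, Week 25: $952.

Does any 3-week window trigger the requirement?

No

Week 17–Week 19: $5,858 + $561 + $257 = $6,676 (under)
Week 18–Week 20: $561 + $257 + $44,169 = $44,987 (under)
Week 19–Week 21: $257 + $44,169 + $820 = $45,246 (under)
Week 20–Week 22: $44,169 + $820 + $8,100 = $53,089 (under)
Week 21–Week 23: $820 + $8,100 + $28,788 = $37,708 (under)
Week 22–Week 24: $8,100 + $28,788 + $5,440 = $42,328 (under)
Week 23–Week 25: $28,788 + $5,440 + $952 = $35,180 (under)
No window exceeds $55,100.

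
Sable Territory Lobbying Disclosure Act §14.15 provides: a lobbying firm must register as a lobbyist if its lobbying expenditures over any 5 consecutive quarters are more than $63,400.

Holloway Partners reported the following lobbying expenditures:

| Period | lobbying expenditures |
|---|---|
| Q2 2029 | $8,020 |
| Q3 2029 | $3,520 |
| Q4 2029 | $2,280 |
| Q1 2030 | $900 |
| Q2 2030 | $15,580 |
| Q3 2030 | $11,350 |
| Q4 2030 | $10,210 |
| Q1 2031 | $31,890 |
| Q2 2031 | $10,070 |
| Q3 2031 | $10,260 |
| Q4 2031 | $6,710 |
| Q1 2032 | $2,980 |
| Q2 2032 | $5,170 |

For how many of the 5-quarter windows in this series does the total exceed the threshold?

Q2 2029–Q2 2030: $8,020 + $3,520 + $2,280 + $900 + $15,580 = $30,300 (under)
Q3 2029–Q3 2030: $3,520 + $2,280 + $900 + $15,580 + $11,350 = $33,630 (under)
Q4 2029–Q4 2030: $2,280 + $900 + $15,580 + $11,350 + $10,210 = $40,320 (under)
Q1 2030–Q1 2031: $900 + $15,580 + $11,350 + $10,210 + $31,890 = $69,930 (over)
Q2 2030–Q2 2031: $15,580 + $11,350 + $10,210 + $31,890 + $10,070 = $79,100 (over)
Q3 2030–Q3 2031: $11,350 + $10,210 + $31,890 + $10,070 + $10,260 = $73,780 (over)
Q4 2030–Q4 2031: $10,210 + $31,890 + $10,070 + $10,260 + $6,710 = $69,140 (over)
Q1 2031–Q1 2032: $31,890 + $10,070 + $10,260 + $6,710 + $2,980 = $61,910 (under)
Q2 2031–Q2 2032: $10,070 + $10,260 + $6,710 + $2,980 + $5,170 = $35,190 (under)
4 windows exceed the threshold.

4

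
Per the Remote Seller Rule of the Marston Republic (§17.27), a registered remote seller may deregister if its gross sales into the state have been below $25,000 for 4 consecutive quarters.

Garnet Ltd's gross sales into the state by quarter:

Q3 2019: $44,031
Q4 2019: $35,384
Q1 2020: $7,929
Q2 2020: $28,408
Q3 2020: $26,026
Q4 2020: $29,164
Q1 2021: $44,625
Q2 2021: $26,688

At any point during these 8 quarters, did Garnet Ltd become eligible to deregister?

No

Quarters below $25,000: Q1 2020.
Longest run of consecutive quarters below the threshold: 1.
1 < 4, so Garnet Ltd never became eligible.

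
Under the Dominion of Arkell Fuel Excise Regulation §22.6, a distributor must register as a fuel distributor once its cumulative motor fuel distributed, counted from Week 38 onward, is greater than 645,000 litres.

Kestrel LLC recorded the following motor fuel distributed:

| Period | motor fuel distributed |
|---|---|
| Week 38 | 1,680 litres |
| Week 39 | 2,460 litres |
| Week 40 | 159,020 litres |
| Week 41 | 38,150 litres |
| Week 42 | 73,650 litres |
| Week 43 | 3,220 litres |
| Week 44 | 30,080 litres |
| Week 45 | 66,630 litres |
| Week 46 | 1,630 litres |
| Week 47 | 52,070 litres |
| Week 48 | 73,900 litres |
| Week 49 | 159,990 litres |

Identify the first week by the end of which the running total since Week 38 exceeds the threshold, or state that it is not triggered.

Week 49

Through Week 38: 1,680 litres
Through Week 39: 4,140 litres
Through Week 40: 163,160 litres
Through Week 41: 201,310 litres
Through Week 42: 274,960 litres
Through Week 43: 278,180 litres
Through Week 44: 308,260 litres
Through Week 45: 374,890 litres
Through Week 46: 376,520 litres
Through Week 47: 428,590 litres
Through Week 48: 502,490 litres
Through Week 49: 662,480 litres ← exceeds threshold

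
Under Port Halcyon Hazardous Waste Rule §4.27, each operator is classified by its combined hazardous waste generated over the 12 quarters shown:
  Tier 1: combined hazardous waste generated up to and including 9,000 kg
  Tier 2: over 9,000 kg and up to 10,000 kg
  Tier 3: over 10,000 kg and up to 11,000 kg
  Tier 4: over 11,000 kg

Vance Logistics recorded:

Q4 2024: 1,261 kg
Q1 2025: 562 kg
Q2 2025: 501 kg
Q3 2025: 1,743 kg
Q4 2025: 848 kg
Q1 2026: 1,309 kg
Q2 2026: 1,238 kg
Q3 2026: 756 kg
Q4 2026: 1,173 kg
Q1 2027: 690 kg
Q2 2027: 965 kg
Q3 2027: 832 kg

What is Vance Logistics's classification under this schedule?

Tier 4

Combined hazardous waste generated: 1,261 kg + 562 kg + 501 kg + 1,743 kg + 848 kg + 1,309 kg + 1,238 kg + 756 kg + 1,173 kg + 690 kg + 965 kg + 832 kg = 11,878 kg.
11,878 kg > 11,000 kg, so Tier 4 applies.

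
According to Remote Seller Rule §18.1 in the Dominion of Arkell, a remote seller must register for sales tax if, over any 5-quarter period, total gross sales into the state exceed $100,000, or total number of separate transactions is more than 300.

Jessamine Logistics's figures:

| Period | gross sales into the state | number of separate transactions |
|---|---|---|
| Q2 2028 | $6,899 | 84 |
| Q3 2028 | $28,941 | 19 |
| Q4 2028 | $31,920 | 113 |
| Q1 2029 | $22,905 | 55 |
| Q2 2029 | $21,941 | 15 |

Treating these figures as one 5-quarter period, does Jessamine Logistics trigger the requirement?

Yes

Total gross sales into the state: $6,899 + $28,941 + $31,920 + $22,905 + $21,941 = $112,606 (> $100,000).
Total number of separate transactions: 84 + 19 + 113 + 55 + 15 = 286 (≤ 300).
The test is 'or': at least one threshold is exceeded.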